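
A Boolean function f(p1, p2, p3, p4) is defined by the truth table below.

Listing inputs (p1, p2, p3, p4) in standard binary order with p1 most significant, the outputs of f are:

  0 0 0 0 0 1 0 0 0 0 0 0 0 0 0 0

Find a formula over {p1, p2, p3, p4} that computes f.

f(p1, p2, p3, p4) = ((p1' · p2) · p3') · p4

Only row (0,1,0,1) gives 1. That row's minterm ¬p1·p2·¬p3·p4 is f directly.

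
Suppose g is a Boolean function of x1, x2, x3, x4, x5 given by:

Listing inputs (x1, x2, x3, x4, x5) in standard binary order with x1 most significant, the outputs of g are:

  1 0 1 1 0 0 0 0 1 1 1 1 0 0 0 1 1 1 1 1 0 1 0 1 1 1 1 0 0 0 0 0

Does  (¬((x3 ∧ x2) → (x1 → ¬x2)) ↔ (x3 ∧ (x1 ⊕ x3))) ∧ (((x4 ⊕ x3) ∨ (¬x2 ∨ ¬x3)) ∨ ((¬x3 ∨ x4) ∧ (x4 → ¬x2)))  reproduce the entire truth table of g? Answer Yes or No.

No

Check the formula against g row by row:
  x1=0, x2=0, x3=0, x4=0, x5=0: formula gives 1, g = 1 ✓
  x1=0, x2=0, x3=0, x4=0, x5=1: formula gives 1, but g = 0 ✗
Since they disagree at (0,0,0,0,1), the expression is not a correct formula for g.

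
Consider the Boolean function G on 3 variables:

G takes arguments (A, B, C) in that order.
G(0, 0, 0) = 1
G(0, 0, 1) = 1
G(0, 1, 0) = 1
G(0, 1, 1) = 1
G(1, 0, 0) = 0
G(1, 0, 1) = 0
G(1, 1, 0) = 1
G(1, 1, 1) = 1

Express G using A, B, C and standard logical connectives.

G is 0 on only 2 rows — (1,0,0), (1,0,1). Writing each as a minterm (A·¬B·¬C, A·¬B·C) and OR-ing them characterizes exactly where G=0, so G is the negation of that disjunction.

G(A, B, C) = NOT (((A AND NOT B) AND NOT C) OR ((A AND NOT B) AND C))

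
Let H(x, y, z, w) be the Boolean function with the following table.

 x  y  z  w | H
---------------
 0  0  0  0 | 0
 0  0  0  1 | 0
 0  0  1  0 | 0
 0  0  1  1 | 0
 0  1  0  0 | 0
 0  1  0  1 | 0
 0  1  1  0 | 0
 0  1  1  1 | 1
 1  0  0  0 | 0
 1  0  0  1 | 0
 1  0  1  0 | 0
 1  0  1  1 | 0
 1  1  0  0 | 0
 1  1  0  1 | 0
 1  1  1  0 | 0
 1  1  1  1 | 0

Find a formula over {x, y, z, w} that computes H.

H is 1 on exactly one input, (0,1,1,1), whose minterm is ¬x·y·z·w. So H is just that conjunction.

H(x, y, z, w) = ((NOT x AND y) AND z) AND w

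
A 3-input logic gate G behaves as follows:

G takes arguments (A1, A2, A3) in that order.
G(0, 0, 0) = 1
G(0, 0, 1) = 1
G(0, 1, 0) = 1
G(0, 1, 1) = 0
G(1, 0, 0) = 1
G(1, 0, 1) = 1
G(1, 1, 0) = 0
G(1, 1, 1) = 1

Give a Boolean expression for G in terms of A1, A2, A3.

G is 0 on only 2 rows — (0,1,1), (1,1,0). Writing each as a minterm (¬A1·A2·A3, A1·A2·¬A3) and OR-ing them characterizes exactly where G=0, so G is the negation of that disjunction.

G(A1, A2, A3) = (((A1' · A2) · A3) + ((A1 · A2) · A3'))'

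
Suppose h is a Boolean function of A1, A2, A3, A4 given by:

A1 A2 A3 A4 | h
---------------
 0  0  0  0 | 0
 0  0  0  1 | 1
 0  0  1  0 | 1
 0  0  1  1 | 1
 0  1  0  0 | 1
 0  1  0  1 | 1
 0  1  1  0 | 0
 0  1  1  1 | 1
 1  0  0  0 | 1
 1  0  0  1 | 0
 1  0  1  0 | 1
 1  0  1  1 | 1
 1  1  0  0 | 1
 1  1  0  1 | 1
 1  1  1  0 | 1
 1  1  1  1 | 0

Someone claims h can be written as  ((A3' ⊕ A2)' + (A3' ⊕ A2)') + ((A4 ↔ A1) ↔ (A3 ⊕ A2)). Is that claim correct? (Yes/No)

Test each input against both h and the formula:
  A1=0, A2=0, A3=0, A4=0: formula gives 0, h = 0 ✓
  A1=0, A2=0, A3=0, A4=1: formula gives 1, h = 1 ✓
  A1=0, A2=0, A3=1, A4=0: formula gives 1, h = 1 ✓
  A1=0, A2=0, A3=1, A4=1: formula gives 1, h = 1 ✓
  …and likewise for the remaining 12 rows.
Every row agrees, so the formula is equivalent.

Yes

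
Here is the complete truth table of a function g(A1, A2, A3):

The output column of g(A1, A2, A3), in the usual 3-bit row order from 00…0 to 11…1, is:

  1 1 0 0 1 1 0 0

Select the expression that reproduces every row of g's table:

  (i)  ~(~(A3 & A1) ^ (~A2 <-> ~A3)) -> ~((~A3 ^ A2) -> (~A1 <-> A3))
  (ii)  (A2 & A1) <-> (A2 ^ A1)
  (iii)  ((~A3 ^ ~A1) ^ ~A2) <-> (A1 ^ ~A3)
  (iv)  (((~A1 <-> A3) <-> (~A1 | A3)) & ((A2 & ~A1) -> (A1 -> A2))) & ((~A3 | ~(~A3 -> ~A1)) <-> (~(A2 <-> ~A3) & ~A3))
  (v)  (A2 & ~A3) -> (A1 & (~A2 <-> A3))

(i): at (0,1,0) it gives 1, but g = 0 — eliminated.
(ii): at (1,0,0) it gives 0, but g = 1 — eliminated.
(iv): at (0,0,0) it gives 0, but g = 1 — eliminated.
(v): at (0,1,1) it gives 1, but g = 0 — eliminated.
(iii) is the remaining candidate, and it agrees with g on all 8 inputs.

iii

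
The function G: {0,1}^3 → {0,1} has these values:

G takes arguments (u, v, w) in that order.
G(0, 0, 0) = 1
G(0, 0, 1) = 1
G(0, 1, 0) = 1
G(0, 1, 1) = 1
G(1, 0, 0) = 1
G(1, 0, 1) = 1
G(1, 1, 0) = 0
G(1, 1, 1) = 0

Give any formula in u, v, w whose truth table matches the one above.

G(u, v, w) = NOT (((u AND v) AND NOT w) OR ((u AND v) AND w))

G is 0 on only 2 rows — (1,1,0), (1,1,1). Writing each as a minterm (u·v·¬w, u·v·w) and OR-ing them characterizes exactly where G=0, so G is the negation of that disjunction.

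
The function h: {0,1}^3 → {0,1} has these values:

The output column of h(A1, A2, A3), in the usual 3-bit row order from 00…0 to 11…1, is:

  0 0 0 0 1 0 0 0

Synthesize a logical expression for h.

h(A1, A2, A3) = (A1 and not A2) and not A3

h is 1 on exactly one input, (1,0,0), whose minterm is A1·¬A2·¬A3. So h is just that conjunction.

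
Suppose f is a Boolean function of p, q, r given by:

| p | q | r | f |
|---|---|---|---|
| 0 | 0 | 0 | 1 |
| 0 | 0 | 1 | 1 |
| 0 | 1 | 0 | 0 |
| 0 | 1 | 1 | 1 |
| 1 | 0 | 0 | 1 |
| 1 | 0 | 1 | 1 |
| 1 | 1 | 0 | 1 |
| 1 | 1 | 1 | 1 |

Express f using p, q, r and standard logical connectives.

f(p, q, r) = not ((not p and q) and not r)

Only row (0,1,0) gives 0. So f is 1 everywhere except there — the complement of the minterm ¬p·q·¬r.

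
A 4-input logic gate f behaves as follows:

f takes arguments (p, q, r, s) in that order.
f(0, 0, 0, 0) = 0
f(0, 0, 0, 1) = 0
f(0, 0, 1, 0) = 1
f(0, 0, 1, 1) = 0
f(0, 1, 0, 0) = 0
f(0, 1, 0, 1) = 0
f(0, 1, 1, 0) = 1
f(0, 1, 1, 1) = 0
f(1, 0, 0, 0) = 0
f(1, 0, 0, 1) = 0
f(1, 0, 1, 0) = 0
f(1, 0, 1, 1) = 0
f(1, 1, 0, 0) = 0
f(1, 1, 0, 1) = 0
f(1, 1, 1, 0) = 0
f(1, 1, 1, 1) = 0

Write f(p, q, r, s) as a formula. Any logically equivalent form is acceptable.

The 1-rows are (0,0,1,0), (0,1,1,0). Each contributes one minterm — ¬p·¬q·r·¬s; ¬p·q·r·¬s — and their disjunction is a sum-of-products form of f.

f(p, q, r, s) = (((not p and not q) and r) and not s) or (((not p and q) and r) and not s)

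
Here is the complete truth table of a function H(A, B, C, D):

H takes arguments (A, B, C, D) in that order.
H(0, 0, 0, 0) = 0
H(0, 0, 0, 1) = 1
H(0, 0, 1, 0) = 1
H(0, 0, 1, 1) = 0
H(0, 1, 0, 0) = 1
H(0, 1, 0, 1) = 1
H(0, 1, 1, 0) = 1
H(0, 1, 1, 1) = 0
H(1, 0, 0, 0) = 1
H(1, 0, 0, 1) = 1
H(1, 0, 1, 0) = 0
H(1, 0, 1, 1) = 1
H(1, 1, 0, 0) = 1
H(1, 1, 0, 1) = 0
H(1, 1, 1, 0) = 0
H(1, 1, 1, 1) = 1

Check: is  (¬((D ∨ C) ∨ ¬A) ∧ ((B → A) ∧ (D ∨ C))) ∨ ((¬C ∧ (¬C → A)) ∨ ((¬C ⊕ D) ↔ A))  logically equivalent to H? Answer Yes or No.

No

Test each input against both H and the formula:
  A=0, B=0, C=0, D=0: formula gives 0, H = 0 ✓
  A=0, B=0, C=0, D=1: formula gives 1, H = 1 ✓
  A=0, B=0, C=1, D=0: formula gives 1, H = 1 ✓
  A=0, B=0, C=1, D=1: formula gives 0, H = 0 ✓
  A=0, B=1, C=0, D=0: formula gives 0, but H = 1 ✗
A single disagreement suffices: at (0,1,0,0) they differ, so the formula does not compute H.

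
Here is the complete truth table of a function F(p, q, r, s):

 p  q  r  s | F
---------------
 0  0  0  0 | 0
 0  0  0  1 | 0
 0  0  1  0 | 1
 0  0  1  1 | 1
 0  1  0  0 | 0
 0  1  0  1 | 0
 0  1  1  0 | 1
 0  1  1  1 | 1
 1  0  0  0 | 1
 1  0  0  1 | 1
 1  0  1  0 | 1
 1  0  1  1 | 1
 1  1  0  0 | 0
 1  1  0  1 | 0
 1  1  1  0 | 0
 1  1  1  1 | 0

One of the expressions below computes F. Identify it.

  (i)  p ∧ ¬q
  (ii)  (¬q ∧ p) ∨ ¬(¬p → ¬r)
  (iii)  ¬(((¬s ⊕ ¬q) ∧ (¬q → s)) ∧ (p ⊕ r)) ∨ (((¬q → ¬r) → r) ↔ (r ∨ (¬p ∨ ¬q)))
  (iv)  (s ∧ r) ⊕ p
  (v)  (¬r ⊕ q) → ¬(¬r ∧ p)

(i): at (0,0,1,0) it gives 0, but F = 1 — eliminated.
(iii): at (0,0,0,0) it gives 1, but F = 0 — eliminated.
(iv): at (0,0,1,0) it gives 0, but F = 1 — eliminated.
(v): at (0,0,0,0) it gives 1, but F = 0 — eliminated.
Only (ii) survives; checking it on all 16 rows confirms it matches F.

ii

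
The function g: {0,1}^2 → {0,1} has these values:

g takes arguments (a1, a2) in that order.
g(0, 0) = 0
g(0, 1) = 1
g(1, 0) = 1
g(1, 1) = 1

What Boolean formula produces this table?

The output is 1 whenever at least one input is 1 — the OR of all inputs.

g(a1, a2) = a1 + a2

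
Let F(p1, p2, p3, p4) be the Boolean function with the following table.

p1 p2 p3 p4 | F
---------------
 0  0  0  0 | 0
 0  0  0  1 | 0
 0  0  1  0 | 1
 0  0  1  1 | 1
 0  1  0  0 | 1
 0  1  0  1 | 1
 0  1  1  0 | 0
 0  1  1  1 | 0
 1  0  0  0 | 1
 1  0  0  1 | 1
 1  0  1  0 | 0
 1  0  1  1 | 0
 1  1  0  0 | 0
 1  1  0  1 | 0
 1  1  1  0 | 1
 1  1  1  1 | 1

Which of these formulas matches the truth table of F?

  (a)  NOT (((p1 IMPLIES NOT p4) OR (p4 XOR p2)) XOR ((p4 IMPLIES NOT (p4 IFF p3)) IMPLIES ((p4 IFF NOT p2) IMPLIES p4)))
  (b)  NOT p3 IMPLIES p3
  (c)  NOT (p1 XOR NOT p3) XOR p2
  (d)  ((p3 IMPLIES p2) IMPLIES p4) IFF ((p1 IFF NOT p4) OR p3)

(a) fails at (0,0,0,0): the formula yields 1, F is 0.
(b) fails at (0,1,0,0): the formula yields 0, F is 1.
(d) fails at (0,0,0,0): the formula yields 1, F is 0.
(c) is the remaining candidate, and it agrees with F on all 16 inputs.

c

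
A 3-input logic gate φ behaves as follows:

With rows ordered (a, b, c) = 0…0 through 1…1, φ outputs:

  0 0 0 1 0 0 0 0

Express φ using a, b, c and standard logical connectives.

Only row (0,1,1) gives 1. That row's minterm ¬a·b·c is φ directly.

φ(a, b, c) = (~a & b) & c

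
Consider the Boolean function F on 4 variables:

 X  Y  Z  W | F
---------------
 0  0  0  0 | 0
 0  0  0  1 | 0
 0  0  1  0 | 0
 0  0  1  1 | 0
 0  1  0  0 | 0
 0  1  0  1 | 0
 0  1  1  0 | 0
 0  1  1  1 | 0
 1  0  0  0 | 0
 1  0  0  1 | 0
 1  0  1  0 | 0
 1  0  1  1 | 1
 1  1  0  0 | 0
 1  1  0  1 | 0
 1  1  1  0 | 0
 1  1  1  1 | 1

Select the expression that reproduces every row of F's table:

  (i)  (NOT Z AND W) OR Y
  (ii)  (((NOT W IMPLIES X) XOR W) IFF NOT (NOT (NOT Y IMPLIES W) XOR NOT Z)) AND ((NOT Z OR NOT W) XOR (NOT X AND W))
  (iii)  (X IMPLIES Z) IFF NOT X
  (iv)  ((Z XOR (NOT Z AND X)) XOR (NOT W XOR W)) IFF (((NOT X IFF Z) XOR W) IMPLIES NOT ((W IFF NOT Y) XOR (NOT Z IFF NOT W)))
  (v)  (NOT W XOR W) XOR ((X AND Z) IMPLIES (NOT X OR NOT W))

(i) fails at (0,0,0,1): the formula yields 1, F is 0.
(ii) fails at (0,0,1,0): the formula yields 1, F is 0.
(iii) fails at (0,0,0,0): the formula yields 1, F is 0.
(iv) fails at (0,0,0,0): the formula yields 1, F is 0.
That leaves (v). Evaluating it on every row reproduces the table of F exactly.

v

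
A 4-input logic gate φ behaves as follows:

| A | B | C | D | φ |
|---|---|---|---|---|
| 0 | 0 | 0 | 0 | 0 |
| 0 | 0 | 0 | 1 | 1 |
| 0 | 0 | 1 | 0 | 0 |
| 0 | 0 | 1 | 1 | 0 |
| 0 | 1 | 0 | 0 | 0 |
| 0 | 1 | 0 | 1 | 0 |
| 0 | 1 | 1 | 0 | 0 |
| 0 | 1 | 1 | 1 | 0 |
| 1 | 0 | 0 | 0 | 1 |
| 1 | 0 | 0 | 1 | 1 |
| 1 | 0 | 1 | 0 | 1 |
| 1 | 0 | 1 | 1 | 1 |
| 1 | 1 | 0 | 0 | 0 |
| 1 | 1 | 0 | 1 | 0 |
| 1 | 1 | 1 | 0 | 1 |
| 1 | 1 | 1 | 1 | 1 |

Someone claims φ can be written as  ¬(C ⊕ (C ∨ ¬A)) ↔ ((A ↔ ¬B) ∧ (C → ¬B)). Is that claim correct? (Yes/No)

Check the formula against φ row by row:
  A=0, B=0, C=0, D=0: formula gives 1, but φ = 0 ✗
A single disagreement suffices: at (0,0,0,0) they differ, so the formula does not compute φ.

No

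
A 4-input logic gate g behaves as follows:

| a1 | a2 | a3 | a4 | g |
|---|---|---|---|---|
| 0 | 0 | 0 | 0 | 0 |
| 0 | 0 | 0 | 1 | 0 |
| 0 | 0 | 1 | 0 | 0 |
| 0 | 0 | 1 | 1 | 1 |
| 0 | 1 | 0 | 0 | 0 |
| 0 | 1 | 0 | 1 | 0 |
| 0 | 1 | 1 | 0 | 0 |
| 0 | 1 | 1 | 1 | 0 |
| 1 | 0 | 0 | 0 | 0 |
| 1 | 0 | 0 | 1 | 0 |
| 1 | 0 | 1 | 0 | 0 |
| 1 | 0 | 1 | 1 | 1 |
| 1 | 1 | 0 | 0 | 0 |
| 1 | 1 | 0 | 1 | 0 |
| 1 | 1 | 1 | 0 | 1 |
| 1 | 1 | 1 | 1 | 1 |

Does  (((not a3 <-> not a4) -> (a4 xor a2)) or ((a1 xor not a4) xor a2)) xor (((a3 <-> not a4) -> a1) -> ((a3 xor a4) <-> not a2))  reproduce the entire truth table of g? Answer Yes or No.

No

Evaluate (((not a3 <-> not a4) -> (a4 xor a2)) or ((a1 xor not a4) xor a2)) xor (((a3 <-> not a4) -> a1) -> ((a3 xor a4) <-> not a2)) on each row and compare to g:
  a1=0, a2=0, a3=0, a4=0: formula gives 1, but g = 0 ✗
A single disagreement suffices: at (0,0,0,0) they differ, so the formula does not compute g.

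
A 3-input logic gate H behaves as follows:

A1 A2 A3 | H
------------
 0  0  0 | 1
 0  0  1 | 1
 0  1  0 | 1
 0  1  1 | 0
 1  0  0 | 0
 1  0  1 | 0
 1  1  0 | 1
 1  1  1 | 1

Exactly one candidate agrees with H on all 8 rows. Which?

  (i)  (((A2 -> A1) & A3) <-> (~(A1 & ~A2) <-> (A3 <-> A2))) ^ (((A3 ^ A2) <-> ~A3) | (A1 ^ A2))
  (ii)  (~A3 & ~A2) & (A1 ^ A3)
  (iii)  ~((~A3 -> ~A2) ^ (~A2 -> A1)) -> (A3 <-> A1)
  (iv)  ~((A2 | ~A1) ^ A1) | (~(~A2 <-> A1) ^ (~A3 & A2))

(i): at (0,0,0) it gives 0, but H = 1 — eliminated.
(ii): at (0,0,0) it gives 0, but H = 1 — eliminated.
(iii): at (1,0,1) it gives 1, but H = 0 — eliminated.
(iv) is the remaining candidate, and it agrees with H on all 8 inputs.

iv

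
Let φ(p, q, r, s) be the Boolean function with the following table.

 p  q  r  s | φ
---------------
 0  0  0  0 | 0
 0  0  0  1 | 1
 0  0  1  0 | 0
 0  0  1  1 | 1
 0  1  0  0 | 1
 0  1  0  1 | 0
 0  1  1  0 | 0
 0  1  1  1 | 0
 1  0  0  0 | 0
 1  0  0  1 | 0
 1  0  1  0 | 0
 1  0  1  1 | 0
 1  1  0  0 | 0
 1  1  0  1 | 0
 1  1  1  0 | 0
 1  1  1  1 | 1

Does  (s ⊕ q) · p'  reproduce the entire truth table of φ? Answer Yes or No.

No

Evaluate (s ⊕ q) · p' on each row and compare to φ:
  p=0, q=0, r=0, s=0: formula gives 0, φ = 0 ✓
  p=0, q=0, r=0, s=1: formula gives 1, φ = 1 ✓
  p=0, q=0, r=1, s=0: formula gives 0, φ = 0 ✓
  p=0, q=0, r=1, s=1: formula gives 1, φ = 1 ✓
  …
  p=0, q=1, r=1, s=0: formula gives 1, but φ = 0 ✗
Row (0,1,1,0) is a counterexample, so the formula is not equivalent to φ.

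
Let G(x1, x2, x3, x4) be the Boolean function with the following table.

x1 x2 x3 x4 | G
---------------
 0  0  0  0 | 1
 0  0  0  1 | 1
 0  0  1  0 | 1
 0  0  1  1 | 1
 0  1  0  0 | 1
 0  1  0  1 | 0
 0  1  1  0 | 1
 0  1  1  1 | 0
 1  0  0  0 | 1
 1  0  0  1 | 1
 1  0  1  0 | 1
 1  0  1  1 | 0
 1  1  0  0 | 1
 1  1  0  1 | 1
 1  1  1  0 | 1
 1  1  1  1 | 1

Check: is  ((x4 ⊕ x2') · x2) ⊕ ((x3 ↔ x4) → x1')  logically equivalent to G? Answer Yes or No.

Test each input against both G and the formula:
  x1=0, x2=0, x3=0, x4=0: formula gives 1, G = 1 ✓
  x1=0, x2=0, x3=0, x4=1: formula gives 1, G = 1 ✓
  x1=0, x2=0, x3=1, x4=0: formula gives 1, G = 1 ✓
  x1=0, x2=0, x3=1, x4=1: formula gives 1, G = 1 ✓
  …
  x1=1, x2=0, x3=0, x4=0: formula gives 0, but G = 1 ✗
Row (1,0,0,0) is a counterexample, so the formula is not equivalent to G.

No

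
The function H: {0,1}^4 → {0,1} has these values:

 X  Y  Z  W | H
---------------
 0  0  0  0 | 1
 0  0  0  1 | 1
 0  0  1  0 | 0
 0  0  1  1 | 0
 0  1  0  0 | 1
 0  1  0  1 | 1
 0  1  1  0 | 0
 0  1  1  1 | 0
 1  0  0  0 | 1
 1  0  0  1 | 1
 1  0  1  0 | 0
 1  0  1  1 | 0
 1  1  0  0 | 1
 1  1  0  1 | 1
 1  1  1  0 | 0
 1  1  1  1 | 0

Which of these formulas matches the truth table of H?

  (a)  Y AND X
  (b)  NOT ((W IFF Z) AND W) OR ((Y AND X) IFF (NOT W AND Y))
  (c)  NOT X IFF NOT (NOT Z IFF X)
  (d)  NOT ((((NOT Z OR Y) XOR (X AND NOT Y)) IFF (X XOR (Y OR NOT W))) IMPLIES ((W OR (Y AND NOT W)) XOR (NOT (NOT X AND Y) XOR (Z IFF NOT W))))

(a) fails at (0,0,0,0): the formula yields 0, H is 1.
(b) fails at (0,0,1,0): the formula yields 1, H is 0.
(d) fails at (0,0,0,0): the formula yields 0, H is 1.
(c) is the remaining candidate, and it agrees with H on all 16 inputs.

c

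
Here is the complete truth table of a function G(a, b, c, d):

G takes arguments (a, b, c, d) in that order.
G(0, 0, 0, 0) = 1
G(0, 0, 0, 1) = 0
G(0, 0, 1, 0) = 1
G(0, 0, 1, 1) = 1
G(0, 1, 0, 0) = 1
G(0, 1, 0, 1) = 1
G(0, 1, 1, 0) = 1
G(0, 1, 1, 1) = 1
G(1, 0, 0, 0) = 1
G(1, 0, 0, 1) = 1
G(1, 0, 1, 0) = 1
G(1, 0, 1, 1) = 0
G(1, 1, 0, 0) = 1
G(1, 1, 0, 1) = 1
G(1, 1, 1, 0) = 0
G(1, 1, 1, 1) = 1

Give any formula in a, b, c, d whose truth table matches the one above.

The 0-rows are (0,0,0,1), (1,0,1,1), (1,1,1,0). Take each as a conjunction (¬a·¬b·¬c·d, a·¬b·c·d, a·b·c·¬d), form their disjunction, and complement — that gives a formula that is 1 everywhere G is.

G(a, b, c, d) = NOT (((((NOT a AND NOT b) AND NOT c) AND d) OR (((a AND NOT b) AND c) AND d)) OR (((a AND b) AND c) AND NOT d))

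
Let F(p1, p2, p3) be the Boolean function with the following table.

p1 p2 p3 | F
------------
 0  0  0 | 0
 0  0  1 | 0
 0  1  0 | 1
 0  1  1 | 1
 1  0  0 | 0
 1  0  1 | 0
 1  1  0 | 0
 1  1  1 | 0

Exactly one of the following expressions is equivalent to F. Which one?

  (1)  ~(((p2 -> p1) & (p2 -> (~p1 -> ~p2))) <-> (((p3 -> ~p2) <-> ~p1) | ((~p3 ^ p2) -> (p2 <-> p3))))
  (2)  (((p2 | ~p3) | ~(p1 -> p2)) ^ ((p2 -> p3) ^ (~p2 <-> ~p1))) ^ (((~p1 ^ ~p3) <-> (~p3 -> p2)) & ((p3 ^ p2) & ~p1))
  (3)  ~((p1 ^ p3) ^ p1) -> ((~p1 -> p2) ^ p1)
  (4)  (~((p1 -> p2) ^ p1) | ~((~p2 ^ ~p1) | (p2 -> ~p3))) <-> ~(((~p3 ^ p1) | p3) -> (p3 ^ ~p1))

(2) disagrees with F on (0,0,0) (formula → 1, table → 0); rule it out.
(3) disagrees with F on (0,0,1) (formula → 1, table → 0); rule it out.
(4) disagrees with F on (0,0,0) (formula → 1, table → 0); rule it out.
That leaves (1). Evaluating it on every row reproduces the table of F exactly.

1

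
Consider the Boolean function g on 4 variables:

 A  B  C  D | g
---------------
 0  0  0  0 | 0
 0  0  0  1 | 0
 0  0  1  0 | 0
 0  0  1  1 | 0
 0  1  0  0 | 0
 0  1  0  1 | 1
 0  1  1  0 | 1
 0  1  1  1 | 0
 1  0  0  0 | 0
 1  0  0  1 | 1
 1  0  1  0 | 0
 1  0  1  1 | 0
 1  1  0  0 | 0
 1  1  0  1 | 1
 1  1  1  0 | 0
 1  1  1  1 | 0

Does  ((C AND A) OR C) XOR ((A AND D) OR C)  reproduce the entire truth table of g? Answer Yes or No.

No

Test each input against both g and the formula:
  A=0, B=0, C=0, D=0: formula gives 0, g = 0 ✓
  A=0, B=0, C=0, D=1: formula gives 0, g = 0 ✓
  A=0, B=0, C=1, D=0: formula gives 0, g = 0 ✓
  A=0, B=0, C=1, D=1: formula gives 0, g = 0 ✓
  …
  A=0, B=1, C=0, D=1: formula gives 0, but g = 1 ✗
A single disagreement suffices: at (0,1,0,1) they differ, so the formula does not compute g.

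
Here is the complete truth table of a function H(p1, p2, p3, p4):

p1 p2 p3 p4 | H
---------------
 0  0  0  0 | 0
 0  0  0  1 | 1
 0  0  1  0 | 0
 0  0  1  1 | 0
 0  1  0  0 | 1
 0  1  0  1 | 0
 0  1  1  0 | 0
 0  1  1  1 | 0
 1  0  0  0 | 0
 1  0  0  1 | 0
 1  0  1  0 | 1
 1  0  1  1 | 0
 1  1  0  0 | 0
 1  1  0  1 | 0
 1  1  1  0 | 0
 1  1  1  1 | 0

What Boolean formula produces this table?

H(p1, p2, p3, p4) = ((((¬p1 ∧ ¬p2) ∧ ¬p3) ∧ p4) ∨ (((¬p1 ∧ p2) ∧ ¬p3) ∧ ¬p4)) ∨ (((p1 ∧ ¬p2) ∧ p3) ∧ ¬p4)

H=1 on 3 inputs: (0,0,0,1), (0,1,0,0), (1,0,1,0). Reading each as a conjunction of literals (¬p1·¬p2·¬p3·p4, ¬p1·p2·¬p3·¬p4, p1·¬p2·p3·¬p4) and taking the OR gives the canonical DNF.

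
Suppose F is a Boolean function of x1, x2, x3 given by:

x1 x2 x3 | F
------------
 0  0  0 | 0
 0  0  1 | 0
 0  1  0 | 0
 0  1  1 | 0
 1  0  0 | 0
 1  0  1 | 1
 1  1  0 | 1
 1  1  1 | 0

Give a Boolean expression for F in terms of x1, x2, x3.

Collect the rows where F=1 — (1,0,1), (1,1,0) — and write one minterm per row: x1·¬x2·x3, x1·x2·¬x3. Their union (logical OR) reproduces the table exactly.

F(x1, x2, x3) = ((x1 & ~x2) & x3) | ((x1 & x2) & ~x3)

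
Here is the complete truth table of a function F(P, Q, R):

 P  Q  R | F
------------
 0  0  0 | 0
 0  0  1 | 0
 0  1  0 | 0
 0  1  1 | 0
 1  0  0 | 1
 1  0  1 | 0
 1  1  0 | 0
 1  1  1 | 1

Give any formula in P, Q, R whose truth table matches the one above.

F(P, Q, R) = ((P · Q') · R') + ((P · Q) · R)

Collect the rows where F=1 — (1,0,0), (1,1,1) — and write one minterm per row: P·¬Q·¬R, P·Q·R. Their union (logical OR) reproduces the table exactly.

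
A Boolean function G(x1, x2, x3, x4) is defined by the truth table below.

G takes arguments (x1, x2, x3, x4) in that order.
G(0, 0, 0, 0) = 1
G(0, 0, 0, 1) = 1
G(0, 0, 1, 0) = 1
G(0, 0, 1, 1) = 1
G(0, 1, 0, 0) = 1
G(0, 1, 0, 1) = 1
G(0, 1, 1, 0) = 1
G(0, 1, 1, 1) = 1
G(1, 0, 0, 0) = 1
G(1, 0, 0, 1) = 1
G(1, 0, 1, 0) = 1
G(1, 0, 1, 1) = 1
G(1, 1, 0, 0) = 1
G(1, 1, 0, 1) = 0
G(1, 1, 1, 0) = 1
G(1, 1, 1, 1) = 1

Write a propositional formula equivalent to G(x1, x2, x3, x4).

Only row (1,1,0,1) gives 0. So G is 1 everywhere except there — the complement of the minterm x1·x2·¬x3·x4.

G(x1, x2, x3, x4) = ~(((x1 & x2) & ~x3) & x4)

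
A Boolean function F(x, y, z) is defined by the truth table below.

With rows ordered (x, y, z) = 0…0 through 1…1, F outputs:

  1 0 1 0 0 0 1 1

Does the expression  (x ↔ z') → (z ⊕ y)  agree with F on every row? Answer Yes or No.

Evaluate (x ↔ z') → (z ⊕ y) on each row and compare to F:
  x=0, y=0, z=0: formula gives 1, F = 1 ✓
  x=0, y=0, z=1: formula gives 1, but F = 0 ✗
Since they disagree at (0,0,1), the expression is not a correct formula for F.

No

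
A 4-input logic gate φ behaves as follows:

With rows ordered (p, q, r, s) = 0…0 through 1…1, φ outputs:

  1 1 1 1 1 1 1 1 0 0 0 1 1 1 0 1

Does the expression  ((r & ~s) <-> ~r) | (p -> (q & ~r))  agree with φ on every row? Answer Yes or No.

Evaluate ((r & ~s) <-> ~r) | (p -> (q & ~r)) on each row and compare to φ:
  p=0, q=0, r=0, s=0: formula gives 1, φ = 1 ✓
  p=0, q=0, r=0, s=1: formula gives 1, φ = 1 ✓
  p=0, q=0, r=1, s=0: formula gives 1, φ = 1 ✓
  p=0, q=0, r=1, s=1: formula gives 1, φ = 1 ✓
  … (the remaining 12 rows also agree.)
All 16 rows match — the expression computes φ exactly.

Yes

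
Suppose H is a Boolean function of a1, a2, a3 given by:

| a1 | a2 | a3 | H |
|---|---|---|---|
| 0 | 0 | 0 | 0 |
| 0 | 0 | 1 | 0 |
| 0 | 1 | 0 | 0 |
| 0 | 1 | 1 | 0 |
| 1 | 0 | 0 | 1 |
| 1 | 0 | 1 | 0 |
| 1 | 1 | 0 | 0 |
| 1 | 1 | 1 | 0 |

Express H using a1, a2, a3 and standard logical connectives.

H(a1, a2, a3) = (a1 & ~a2) & ~a3

H is 1 on exactly one input, (1,0,0), whose minterm is a1·¬a2·¬a3. So H is just that conjunction.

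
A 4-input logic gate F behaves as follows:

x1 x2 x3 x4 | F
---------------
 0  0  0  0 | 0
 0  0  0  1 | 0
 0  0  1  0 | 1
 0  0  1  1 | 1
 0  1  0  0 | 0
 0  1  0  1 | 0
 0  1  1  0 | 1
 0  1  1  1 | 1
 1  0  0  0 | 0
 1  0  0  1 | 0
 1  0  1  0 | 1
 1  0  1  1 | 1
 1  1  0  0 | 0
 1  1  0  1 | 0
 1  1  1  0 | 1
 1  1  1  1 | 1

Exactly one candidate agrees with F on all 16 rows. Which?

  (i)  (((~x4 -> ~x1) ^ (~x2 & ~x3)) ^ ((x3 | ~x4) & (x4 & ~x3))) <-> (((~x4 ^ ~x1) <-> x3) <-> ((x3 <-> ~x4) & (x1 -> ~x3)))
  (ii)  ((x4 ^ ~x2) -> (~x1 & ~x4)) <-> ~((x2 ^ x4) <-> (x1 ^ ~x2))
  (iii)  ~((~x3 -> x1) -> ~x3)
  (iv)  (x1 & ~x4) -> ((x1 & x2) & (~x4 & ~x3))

(i) disagrees with F on (0,0,0,0) (formula → 1, table → 0); rule it out.
(ii) disagrees with F on (0,0,0,0) (formula → 1, table → 0); rule it out.
(iv) disagrees with F on (0,0,0,0) (formula → 1, table → 0); rule it out.
Only (iii) survives; checking it on all 16 rows confirms it matches F.

iii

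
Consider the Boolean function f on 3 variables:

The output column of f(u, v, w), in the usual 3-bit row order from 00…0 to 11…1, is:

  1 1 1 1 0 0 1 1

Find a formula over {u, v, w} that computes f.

f(u, v, w) = NOT (((u AND NOT v) AND NOT w) OR ((u AND NOT v) AND w))

There are just 2 zero rows: (1,0,0), (1,0,1). Their minterms are u·¬v·¬w, u·¬v·w; the OR of those covers precisely the 0-outputs, and negating it yields f.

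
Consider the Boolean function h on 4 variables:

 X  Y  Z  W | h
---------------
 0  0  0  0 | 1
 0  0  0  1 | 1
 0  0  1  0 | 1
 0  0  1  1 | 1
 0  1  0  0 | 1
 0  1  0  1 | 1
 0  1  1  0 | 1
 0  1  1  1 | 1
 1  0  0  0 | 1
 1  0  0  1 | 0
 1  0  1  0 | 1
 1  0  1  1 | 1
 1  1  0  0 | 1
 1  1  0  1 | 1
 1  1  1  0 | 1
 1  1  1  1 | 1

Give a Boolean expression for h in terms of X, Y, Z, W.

h is 0 on exactly one input, (1,0,0,1), whose minterm is X·¬Y·¬Z·W. So h is the negation of that single conjunction.

h(X, Y, Z, W) = ~(((X & ~Y) & ~Z) & W)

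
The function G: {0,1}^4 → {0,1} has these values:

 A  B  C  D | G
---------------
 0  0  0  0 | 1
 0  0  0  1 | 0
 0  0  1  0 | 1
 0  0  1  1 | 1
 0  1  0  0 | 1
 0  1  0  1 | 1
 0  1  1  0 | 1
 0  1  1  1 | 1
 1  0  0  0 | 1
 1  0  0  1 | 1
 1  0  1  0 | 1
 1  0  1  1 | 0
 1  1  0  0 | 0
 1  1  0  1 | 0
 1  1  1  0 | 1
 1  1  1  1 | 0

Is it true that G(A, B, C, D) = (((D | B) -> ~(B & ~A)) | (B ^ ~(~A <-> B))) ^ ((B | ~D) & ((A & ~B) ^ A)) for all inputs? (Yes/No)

Test each input against both G and the formula:
  A=0, B=0, C=0, D=0: formula gives 1, G = 1 ✓
  A=0, B=0, C=0, D=1: formula gives 1, but G = 0 ✗
Since they disagree at (0,0,0,1), the expression is not a correct formula for G.

No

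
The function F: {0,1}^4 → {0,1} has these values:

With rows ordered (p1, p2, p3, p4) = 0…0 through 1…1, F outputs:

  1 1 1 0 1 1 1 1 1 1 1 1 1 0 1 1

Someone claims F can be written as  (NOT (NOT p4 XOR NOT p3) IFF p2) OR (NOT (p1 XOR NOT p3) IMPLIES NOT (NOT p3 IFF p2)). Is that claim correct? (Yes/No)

Check the formula against F row by row:
  p1=0, p2=0, p3=0, p4=0: formula gives 1, F = 1 ✓
  p1=0, p2=0, p3=0, p4=1: formula gives 1, F = 1 ✓
  p1=0, p2=0, p3=1, p4=0: formula gives 1, F = 1 ✓
  p1=0, p2=0, p3=1, p4=1: formula gives 0, F = 0 ✓
  … (the remaining 12 rows also agree.)
No disagreement on any input; they are logically equivalent.

Yes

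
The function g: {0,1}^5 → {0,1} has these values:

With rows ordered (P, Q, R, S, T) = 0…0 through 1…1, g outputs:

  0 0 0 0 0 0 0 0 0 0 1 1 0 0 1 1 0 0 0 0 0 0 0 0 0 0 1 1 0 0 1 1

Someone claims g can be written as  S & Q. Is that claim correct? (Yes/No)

Test each input against both g and the formula:
  P=0, Q=0, R=0, S=0, T=0: formula gives 0, g = 0 ✓
  P=0, Q=0, R=0, S=0, T=1: formula gives 0, g = 0 ✓
  P=0, Q=0, R=0, S=1, T=0: formula gives 0, g = 0 ✓
  P=0, Q=0, R=0, S=1, T=1: formula gives 0, g = 0 ✓
  …and likewise for the remaining 28 rows.
No disagreement on any input; they are logically equivalent.

Yes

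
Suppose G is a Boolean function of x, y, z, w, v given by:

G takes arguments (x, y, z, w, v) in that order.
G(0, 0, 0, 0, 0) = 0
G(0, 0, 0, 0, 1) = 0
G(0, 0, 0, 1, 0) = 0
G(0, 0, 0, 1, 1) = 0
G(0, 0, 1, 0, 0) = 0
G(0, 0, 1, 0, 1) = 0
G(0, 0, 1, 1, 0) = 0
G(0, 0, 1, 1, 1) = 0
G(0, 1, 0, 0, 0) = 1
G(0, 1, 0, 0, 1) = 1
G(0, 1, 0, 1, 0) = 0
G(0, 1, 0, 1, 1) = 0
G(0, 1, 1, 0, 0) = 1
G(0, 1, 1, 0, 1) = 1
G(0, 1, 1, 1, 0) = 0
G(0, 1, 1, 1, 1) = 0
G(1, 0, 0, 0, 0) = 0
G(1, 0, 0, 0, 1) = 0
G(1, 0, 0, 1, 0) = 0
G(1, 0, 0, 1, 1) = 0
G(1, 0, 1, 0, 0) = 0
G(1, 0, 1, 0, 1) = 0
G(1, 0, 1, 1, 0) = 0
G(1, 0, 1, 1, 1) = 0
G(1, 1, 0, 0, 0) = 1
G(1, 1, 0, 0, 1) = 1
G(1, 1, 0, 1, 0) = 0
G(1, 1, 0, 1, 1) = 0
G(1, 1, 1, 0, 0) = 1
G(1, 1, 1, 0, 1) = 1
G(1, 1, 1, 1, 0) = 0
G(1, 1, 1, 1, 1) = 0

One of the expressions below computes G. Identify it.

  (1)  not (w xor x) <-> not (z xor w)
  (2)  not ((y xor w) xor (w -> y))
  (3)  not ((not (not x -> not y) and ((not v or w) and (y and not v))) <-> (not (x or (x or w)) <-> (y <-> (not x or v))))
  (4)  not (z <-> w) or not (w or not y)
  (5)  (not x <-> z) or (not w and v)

2

(1) fails at (0,0,0,0,0): the formula yields 1, G is 0.
(3) fails at (0,0,0,1,0): the formula yields 1, G is 0.
(4) fails at (0,0,0,1,0): the formula yields 1, G is 0.
(5) fails at (0,0,0,0,1): the formula yields 1, G is 0.
That leaves (2). Evaluating it on every row reproduces the table of G exactly.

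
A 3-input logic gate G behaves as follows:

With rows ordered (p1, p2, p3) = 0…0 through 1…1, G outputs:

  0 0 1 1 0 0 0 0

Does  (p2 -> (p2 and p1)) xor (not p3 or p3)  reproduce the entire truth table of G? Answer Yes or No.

Yes

Evaluate (p2 -> (p2 and p1)) xor (not p3 or p3) on each row and compare to G:
  p1=0, p2=0, p3=0: formula gives 0, G = 0 ✓
  p1=0, p2=0, p3=1: formula gives 0, G = 0 ✓
  p1=0, p2=1, p3=0: formula gives 1, G = 1 ✓
  p1=0, p2=1, p3=1: formula gives 1, G = 1 ✓
  p1=1, p2=0, p3=0: formula gives 0, G = 0 ✓
  …and likewise for the remaining 3 rows.
Every row agrees, so the formula is equivalent.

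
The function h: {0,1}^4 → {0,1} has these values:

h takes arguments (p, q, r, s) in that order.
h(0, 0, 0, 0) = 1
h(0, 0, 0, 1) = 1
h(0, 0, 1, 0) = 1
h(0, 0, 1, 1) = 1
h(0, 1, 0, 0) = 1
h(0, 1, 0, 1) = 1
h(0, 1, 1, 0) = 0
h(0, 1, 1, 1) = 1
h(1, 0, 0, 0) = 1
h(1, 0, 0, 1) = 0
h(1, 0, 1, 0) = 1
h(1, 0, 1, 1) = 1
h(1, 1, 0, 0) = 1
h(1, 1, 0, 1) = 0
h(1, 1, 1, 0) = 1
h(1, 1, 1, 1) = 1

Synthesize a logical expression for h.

There are just 3 zero rows: (0,1,1,0), (1,0,0,1), (1,1,0,1). Their minterms are ¬p·q·r·¬s, p·¬q·¬r·s, p·q·¬r·s; the OR of those covers precisely the 0-outputs, and negating it yields h.

h(p, q, r, s) = ~(((((~p & q) & r) & ~s) | (((p & ~q) & ~r) & s)) | (((p & q) & ~r) & s))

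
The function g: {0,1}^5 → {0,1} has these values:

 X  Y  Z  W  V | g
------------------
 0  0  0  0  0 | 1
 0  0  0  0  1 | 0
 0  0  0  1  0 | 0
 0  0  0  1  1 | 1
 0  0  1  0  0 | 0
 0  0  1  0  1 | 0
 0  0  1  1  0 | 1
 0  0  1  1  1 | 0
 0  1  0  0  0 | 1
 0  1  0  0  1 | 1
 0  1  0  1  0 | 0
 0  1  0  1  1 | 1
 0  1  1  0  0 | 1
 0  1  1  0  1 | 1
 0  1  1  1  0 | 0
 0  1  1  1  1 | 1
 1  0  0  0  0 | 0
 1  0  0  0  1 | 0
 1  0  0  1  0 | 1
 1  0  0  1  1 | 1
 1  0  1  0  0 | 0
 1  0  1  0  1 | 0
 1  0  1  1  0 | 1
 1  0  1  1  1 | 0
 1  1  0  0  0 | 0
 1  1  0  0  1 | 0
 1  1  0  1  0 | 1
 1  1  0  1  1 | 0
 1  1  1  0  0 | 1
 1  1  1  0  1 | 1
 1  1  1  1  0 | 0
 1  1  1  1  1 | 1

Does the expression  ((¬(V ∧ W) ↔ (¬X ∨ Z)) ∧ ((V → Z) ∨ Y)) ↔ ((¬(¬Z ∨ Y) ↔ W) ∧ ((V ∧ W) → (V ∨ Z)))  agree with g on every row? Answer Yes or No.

Yes

Test each input against both g and the formula:
  X=0, Y=0, Z=0, W=0, V=0: formula gives 1, g = 1 ✓
  X=0, Y=0, Z=0, W=0, V=1: formula gives 0, g = 0 ✓
  X=0, Y=0, Z=0, W=1, V=0: formula gives 0, g = 0 ✓
  X=0, Y=0, Z=0, W=1, V=1: formula gives 1, g = 1 ✓
  … (the remaining 28 rows also agree.)
Every row agrees, so the formula is equivalent.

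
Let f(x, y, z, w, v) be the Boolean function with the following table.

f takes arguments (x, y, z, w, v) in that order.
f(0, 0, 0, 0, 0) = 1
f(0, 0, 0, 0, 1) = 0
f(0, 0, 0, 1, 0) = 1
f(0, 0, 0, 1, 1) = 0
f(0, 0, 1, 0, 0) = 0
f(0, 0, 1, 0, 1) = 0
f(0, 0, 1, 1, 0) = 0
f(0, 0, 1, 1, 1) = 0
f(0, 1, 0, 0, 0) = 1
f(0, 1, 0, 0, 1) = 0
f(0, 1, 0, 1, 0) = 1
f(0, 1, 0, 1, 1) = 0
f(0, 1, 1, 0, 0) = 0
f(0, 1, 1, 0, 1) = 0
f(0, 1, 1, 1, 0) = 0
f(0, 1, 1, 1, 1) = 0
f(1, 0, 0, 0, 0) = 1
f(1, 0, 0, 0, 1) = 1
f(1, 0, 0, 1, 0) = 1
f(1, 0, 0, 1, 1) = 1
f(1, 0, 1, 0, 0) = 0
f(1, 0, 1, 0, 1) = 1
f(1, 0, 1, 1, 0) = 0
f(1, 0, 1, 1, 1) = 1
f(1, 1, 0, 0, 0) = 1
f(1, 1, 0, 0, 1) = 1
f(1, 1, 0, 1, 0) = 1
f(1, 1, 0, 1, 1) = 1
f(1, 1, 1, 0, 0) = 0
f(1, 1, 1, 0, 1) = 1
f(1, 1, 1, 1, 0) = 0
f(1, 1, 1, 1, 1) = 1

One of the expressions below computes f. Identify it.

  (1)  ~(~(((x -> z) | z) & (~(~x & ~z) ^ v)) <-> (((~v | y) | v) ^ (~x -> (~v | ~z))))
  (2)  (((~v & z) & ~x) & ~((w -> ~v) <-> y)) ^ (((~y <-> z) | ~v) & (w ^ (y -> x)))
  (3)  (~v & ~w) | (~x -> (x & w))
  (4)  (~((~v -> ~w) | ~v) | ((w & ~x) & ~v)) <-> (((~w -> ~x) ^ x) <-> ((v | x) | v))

1

(2): at (0,0,0,1,0) it gives 0, but f = 1 — eliminated.
(3): at (0,0,0,1,0) it gives 0, but f = 1 — eliminated.
(4): at (0,0,0,1,0) it gives 0, but f = 1 — eliminated.
That leaves (1). Evaluating it on every row reproduces the table of f exactly.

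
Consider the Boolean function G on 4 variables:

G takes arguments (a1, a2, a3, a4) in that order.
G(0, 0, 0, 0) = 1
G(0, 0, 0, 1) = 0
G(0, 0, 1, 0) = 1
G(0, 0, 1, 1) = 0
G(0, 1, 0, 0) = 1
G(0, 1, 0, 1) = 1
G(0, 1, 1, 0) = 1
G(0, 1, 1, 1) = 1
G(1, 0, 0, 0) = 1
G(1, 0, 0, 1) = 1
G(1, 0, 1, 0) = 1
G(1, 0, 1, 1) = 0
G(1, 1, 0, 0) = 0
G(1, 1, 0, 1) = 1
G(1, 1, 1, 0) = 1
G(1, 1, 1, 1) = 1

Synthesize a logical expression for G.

G(a1, a2, a3, a4) = ¬((((((¬a1 ∧ ¬a2) ∧ ¬a3) ∧ a4) ∨ (((¬a1 ∧ ¬a2) ∧ a3) ∧ a4)) ∨ (((a1 ∧ ¬a2) ∧ a3) ∧ a4)) ∨ (((a1 ∧ a2) ∧ ¬a3) ∧ ¬a4))

G is 0 on only 4 rows — (0,0,0,1), (0,0,1,1), (1,0,1,1), (1,1,0,0). Writing each as a minterm (¬a1·¬a2·¬a3·a4, ¬a1·¬a2·a3·a4, a1·¬a2·a3·a4, a1·a2·¬a3·¬a4) and OR-ing them characterizes exactly where G=0, so G is the negation of that disjunction.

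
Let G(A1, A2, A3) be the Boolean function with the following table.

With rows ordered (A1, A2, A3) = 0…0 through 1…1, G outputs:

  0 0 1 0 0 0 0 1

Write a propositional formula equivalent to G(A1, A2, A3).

G(A1, A2, A3) = ((~A1 & A2) & ~A3) | ((A1 & A2) & A3)

G=1 on 2 inputs: (0,1,0), (1,1,1). Reading each as a conjunction of literals (¬A1·A2·¬A3, A1·A2·A3) and taking the OR gives the canonical DNF.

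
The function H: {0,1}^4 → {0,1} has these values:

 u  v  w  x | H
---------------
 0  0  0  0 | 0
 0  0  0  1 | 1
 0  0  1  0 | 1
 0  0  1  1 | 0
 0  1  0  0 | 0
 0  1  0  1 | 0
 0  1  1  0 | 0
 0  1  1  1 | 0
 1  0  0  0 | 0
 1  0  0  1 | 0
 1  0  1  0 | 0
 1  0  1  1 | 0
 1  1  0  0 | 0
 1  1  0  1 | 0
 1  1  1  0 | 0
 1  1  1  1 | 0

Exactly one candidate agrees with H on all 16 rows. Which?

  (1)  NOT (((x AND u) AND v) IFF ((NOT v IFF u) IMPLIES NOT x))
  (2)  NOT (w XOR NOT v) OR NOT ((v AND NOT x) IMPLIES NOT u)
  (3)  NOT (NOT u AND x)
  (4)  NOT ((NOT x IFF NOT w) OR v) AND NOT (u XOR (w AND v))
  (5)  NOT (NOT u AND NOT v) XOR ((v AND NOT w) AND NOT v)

4

(1) fails at (0,0,0,0): the formula yields 1, H is 0.
(2) fails at (0,0,0,1): the formula yields 0, H is 1.
(3) fails at (0,0,0,0): the formula yields 1, H is 0.
(5) fails at (0,0,0,1): the formula yields 0, H is 1.
Only (4) survives; checking it on all 16 rows confirms it matches H.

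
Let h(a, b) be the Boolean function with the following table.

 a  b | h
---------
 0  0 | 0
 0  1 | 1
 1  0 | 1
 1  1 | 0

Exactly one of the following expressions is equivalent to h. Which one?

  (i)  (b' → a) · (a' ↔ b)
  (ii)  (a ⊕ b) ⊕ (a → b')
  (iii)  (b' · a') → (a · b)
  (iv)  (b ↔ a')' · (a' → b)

(ii) disagrees with h on (0,0) (formula → 1, table → 0); rule it out.
(iii) disagrees with h on (1,1) (formula → 1, table → 0); rule it out.
(iv) disagrees with h on (0,1) (formula → 0, table → 1); rule it out.
Only (i) survives; checking it on all 4 rows confirms it matches h.

i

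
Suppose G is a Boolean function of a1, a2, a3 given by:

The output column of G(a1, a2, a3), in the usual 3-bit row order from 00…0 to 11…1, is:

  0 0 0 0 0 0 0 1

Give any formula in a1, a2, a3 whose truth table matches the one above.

The output is 1 only when every input is 1 — the AND of all inputs.

G(a1, a2, a3) = (a1 ∧ a2) ∧ a3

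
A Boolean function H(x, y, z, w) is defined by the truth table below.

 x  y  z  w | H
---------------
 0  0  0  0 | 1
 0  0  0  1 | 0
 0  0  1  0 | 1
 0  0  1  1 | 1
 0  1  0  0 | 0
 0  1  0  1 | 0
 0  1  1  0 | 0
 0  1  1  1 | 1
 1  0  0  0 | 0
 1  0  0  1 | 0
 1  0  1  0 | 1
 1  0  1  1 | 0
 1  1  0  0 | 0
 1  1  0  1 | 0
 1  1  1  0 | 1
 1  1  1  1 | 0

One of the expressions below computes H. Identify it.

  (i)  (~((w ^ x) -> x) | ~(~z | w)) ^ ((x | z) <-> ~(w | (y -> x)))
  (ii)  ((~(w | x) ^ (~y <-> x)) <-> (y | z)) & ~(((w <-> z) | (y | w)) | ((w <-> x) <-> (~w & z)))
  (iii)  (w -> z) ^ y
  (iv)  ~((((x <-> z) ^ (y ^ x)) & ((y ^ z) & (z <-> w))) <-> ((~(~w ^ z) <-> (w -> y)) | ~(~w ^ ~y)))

(ii): at (0,0,0,0) it gives 0, but H = 1 — eliminated.
(iii): at (0,1,0,1) it gives 1, but H = 0 — eliminated.
(iv): at (0,1,0,1) it gives 1, but H = 0 — eliminated.
Only (i) survives; checking it on all 16 rows confirms it matches H.

i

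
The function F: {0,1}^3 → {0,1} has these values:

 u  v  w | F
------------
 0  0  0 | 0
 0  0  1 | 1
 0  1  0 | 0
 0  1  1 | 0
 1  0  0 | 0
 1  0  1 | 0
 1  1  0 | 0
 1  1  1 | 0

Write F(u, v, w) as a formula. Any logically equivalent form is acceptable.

F is 1 on exactly one input, (0,0,1), whose minterm is ¬u·¬v·w. So F is just that conjunction.

F(u, v, w) = (NOT u AND NOT v) AND w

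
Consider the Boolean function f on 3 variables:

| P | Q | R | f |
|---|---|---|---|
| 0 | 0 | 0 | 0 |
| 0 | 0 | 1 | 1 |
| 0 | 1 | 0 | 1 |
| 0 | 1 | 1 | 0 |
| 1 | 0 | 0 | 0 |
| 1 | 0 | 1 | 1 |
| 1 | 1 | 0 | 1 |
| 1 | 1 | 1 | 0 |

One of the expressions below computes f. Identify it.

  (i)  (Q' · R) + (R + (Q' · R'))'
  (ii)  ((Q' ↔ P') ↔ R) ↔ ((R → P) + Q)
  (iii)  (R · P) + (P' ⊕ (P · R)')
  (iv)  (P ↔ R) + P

(ii) fails at (0,0,1): the formula yields 0, f is 1.
(iii) fails at (0,0,1): the formula yields 0, f is 1.
(iv) fails at (0,0,0): the formula yields 1, f is 0.
Only (i) survives; checking it on all 8 rows confirms it matches f.

i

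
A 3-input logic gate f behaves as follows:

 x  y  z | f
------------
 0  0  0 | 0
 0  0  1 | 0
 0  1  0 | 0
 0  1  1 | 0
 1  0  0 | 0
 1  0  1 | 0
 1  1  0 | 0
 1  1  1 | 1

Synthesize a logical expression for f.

f(x, y, z) = (x & y) & z

The output is 1 only when every input is 1 — the AND of all inputs.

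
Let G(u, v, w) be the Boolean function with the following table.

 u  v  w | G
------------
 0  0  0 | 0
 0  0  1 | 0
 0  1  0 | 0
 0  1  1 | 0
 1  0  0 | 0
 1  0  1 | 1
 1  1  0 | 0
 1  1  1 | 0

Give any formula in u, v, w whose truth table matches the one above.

Only row (1,0,1) gives 1. That row's minterm u·¬v·w is G directly.

G(u, v, w) = (u & ~v) & w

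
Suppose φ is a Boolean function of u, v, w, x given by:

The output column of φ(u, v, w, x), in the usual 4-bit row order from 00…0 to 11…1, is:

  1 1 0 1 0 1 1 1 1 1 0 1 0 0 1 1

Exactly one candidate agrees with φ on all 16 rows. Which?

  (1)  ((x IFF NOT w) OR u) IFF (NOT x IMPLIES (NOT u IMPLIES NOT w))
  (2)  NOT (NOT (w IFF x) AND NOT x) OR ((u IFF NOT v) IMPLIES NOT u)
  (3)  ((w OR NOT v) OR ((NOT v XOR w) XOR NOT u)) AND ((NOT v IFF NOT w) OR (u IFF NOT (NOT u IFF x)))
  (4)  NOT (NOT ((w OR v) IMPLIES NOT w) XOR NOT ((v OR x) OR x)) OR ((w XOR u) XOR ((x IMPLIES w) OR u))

(1): at (0,0,0,0) it gives 0, but φ = 1 — eliminated.
(2): at (0,0,1,0) it gives 1, but φ = 0 — eliminated.
(4): at (0,0,1,0) it gives 1, but φ = 0 — eliminated.
(3) is the remaining candidate, and it agrees with φ on all 16 inputs.

3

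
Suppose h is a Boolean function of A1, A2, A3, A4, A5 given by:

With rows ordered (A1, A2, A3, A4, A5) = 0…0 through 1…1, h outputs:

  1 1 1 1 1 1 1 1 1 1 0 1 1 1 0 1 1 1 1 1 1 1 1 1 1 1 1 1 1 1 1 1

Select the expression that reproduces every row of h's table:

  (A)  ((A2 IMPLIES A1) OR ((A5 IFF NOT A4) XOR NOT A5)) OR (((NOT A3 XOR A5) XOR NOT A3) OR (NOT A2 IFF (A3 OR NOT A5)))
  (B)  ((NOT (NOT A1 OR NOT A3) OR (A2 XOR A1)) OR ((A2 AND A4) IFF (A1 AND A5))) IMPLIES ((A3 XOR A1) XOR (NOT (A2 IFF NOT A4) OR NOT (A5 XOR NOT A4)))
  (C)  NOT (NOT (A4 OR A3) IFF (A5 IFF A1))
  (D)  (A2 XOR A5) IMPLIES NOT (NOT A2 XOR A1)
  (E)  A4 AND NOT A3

A

(B) disagrees with h on (0,0,0,1,1) (formula → 0, table → 1); rule it out.
(C) disagrees with h on (0,0,0,0,0) (formula → 0, table → 1); rule it out.
(D) disagrees with h on (0,0,0,0,1) (formula → 0, table → 1); rule it out.
(E) disagrees with h on (0,0,0,0,0) (formula → 0, table → 1); rule it out.
(A) is the remaining candidate, and it agrees with h on all 32 inputs.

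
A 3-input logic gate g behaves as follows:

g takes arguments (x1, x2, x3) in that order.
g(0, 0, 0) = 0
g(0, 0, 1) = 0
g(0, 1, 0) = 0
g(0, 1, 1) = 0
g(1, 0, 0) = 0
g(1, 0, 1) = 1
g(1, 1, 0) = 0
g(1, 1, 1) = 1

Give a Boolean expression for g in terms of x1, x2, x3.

g(x1, x2, x3) = ((x1 AND NOT x2) AND x3) OR ((x1 AND x2) AND x3)

Collect the rows where g=1 — (1,0,1), (1,1,1) — and write one minterm per row: x1·¬x2·x3, x1·x2·x3. Their union (logical OR) reproduces the table exactly.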